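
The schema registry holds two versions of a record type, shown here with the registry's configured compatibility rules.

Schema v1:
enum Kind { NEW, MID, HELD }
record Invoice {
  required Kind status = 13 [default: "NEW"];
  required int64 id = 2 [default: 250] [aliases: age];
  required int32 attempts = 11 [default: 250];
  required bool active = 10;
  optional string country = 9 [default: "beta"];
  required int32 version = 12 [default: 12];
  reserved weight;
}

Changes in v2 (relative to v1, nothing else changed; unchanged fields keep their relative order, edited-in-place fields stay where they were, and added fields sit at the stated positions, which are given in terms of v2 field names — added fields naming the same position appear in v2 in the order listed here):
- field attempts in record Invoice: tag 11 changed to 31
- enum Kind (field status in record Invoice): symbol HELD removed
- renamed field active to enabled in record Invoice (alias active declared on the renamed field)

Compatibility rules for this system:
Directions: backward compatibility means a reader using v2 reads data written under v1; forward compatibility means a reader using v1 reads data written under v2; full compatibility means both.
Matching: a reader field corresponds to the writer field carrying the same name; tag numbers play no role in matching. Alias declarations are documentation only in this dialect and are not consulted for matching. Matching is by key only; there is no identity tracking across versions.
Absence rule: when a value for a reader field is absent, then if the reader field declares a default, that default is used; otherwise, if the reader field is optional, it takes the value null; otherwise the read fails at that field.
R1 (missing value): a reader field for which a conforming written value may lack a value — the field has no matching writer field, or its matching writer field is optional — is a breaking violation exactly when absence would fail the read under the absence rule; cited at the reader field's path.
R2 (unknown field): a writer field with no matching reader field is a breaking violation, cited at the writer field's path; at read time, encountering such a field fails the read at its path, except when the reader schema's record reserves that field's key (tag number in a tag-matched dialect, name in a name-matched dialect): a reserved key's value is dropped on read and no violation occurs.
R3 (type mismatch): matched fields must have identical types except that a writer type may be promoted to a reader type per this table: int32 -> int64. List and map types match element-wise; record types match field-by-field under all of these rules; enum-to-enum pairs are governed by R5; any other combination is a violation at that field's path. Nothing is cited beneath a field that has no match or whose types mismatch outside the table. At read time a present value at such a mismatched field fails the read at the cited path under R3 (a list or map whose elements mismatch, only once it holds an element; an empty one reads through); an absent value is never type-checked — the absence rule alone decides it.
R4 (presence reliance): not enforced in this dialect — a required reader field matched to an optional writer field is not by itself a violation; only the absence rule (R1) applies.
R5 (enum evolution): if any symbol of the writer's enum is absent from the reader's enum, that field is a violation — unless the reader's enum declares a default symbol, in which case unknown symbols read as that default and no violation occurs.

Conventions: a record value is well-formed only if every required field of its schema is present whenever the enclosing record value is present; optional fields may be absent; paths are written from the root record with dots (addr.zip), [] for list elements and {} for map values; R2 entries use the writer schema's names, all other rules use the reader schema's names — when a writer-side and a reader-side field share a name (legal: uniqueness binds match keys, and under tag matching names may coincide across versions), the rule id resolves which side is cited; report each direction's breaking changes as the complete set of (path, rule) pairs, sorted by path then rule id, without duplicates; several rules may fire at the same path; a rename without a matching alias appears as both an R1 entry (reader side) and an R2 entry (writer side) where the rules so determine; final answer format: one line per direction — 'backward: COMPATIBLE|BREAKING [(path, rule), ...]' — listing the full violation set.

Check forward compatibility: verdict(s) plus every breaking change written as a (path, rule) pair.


arrows below run writer -> reader for Invoice
forward on Invoice — v1 reading data written by v2:
  status: Kind -> Kind, writer required; from status
  id: int64 -> int64, writer required; from id
  attempts: int32 -> int32, writer required; from attempts
  active: no writer match
  country: string -> string, writer optional; from country
  version: int32 -> int32, writer required; from version
  enabled (writer side), unknown to reader
  rule R1 violated at active
  rule R2 violated at enabled
  => forward verdict for Invoice: BREAKING, 2 violation(s)
checking off the Invoice differences that do not matter here:
  field attempts in record Invoice: tag 11 changed to 31 -> no rule fires on it in Invoice's dialect; the asked verdict holds
  enum Kind (field status in record Invoice): symbol HELD removed -> its effect on Invoice is confined to the backward direction, not asked

forward: BREAKING [(active, R1), (enabled, R2)]


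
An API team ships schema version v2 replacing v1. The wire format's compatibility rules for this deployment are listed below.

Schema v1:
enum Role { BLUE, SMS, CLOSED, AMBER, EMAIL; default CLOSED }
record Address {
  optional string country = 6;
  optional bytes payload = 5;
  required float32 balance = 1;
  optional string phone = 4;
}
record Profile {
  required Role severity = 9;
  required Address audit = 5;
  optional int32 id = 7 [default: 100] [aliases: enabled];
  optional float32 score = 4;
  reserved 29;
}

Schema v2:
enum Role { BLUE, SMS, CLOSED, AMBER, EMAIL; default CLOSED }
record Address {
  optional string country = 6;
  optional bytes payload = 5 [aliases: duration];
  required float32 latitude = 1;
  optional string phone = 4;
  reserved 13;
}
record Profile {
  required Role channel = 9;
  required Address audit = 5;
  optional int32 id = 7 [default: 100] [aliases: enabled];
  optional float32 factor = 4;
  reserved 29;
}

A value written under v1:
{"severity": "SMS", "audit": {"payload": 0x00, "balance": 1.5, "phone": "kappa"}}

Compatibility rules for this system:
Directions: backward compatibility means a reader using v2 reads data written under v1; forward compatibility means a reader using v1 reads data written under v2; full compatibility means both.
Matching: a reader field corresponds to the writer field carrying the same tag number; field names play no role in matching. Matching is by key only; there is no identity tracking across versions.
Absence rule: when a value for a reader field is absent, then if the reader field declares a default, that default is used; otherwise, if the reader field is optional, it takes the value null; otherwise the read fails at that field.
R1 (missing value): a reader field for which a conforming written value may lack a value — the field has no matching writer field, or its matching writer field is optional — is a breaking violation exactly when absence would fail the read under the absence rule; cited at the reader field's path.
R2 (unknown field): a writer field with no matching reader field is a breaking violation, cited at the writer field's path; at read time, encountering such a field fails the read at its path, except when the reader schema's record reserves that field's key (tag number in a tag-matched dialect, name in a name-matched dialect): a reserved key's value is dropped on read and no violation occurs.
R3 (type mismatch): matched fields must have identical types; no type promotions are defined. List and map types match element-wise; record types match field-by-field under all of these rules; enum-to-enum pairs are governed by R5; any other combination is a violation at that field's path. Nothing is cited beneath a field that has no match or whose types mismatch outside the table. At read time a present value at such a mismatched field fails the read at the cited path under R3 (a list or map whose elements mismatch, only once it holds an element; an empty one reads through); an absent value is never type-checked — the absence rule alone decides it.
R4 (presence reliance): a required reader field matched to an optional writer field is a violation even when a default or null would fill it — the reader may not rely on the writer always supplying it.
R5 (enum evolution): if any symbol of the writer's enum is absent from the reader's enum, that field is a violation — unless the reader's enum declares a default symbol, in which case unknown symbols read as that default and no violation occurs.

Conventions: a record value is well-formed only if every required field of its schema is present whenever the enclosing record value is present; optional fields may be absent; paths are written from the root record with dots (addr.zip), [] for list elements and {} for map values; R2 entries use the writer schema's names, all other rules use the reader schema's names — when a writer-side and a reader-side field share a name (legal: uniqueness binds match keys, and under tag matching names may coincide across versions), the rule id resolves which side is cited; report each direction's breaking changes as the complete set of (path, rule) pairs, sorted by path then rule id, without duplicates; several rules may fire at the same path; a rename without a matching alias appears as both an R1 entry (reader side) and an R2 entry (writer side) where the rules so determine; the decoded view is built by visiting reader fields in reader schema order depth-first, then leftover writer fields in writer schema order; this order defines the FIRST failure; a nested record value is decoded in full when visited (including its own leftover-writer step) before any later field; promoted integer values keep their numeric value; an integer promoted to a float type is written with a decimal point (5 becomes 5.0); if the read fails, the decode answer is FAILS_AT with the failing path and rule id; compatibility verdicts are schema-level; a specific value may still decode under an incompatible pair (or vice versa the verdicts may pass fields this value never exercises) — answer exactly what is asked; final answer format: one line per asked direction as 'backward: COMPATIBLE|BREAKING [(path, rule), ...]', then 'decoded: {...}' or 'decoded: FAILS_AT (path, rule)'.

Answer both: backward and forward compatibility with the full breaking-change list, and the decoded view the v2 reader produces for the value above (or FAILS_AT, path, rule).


arrows below run writer -> reader for Profile
backward analysis of Profile with v2 as reader and v1 as writer:
  Role -> Role, writer required: channel aligns to severity
  Address -> Address, writer required: audit aligns to audit
  int32 -> int32, writer optional: id aligns to id
  float32 -> float32, writer optional: factor aligns to score
  string -> string, writer optional: audit.country aligns to audit.country
  bytes -> bytes, writer optional: audit.payload aligns to audit.payload
  float32 -> float32, writer required: audit.latitude aligns to audit.balance
  string -> string, writer optional: audit.phone aligns to audit.phone
  => no violations; backward on Profile: COMPATIBLE
forward analysis of Profile with v1 as reader and v2 as writer:
  Role -> Role, writer required: severity aligns to channel
  Address -> Address, writer required: audit aligns to audit
  int32 -> int32, writer optional: id aligns to id
  float32 -> float32, writer optional: score aligns to factor
  string -> string, writer optional: audit.country aligns to audit.country
  bytes -> bytes, writer optional: audit.payload aligns to audit.payload
  float32 -> float32, writer required: audit.balance aligns to audit.latitude
  string -> string, writer optional: audit.phone aligns to audit.phone
  => no violations; forward on Profile: COMPATIBLE
decoding the Profile value with the v2 reader:
  channel := "SMS" (from writer severity)
  audit.country := null (absent, optional -> null)
  audit.payload := 0x00
  audit.latitude := 1.5 (from writer balance)
  audit.phone := "kappa"
  id := 100 (absent -> default)
  factor := null (absent, optional -> null)
  => decoded: {"channel": "SMS", "audit": {"country": null, "payload": 0x00, "latitude": 1.5, "phone": "kappa"}, "id": 100, "factor": null}

backward: COMPATIBLE []; forward: COMPATIBLE []; decoded: {"channel": "SMS", "audit": {"country": null, "payload": 0x00, "latitude": 1.5, "phone": "kappa"}, "id": 100, "factor": null}


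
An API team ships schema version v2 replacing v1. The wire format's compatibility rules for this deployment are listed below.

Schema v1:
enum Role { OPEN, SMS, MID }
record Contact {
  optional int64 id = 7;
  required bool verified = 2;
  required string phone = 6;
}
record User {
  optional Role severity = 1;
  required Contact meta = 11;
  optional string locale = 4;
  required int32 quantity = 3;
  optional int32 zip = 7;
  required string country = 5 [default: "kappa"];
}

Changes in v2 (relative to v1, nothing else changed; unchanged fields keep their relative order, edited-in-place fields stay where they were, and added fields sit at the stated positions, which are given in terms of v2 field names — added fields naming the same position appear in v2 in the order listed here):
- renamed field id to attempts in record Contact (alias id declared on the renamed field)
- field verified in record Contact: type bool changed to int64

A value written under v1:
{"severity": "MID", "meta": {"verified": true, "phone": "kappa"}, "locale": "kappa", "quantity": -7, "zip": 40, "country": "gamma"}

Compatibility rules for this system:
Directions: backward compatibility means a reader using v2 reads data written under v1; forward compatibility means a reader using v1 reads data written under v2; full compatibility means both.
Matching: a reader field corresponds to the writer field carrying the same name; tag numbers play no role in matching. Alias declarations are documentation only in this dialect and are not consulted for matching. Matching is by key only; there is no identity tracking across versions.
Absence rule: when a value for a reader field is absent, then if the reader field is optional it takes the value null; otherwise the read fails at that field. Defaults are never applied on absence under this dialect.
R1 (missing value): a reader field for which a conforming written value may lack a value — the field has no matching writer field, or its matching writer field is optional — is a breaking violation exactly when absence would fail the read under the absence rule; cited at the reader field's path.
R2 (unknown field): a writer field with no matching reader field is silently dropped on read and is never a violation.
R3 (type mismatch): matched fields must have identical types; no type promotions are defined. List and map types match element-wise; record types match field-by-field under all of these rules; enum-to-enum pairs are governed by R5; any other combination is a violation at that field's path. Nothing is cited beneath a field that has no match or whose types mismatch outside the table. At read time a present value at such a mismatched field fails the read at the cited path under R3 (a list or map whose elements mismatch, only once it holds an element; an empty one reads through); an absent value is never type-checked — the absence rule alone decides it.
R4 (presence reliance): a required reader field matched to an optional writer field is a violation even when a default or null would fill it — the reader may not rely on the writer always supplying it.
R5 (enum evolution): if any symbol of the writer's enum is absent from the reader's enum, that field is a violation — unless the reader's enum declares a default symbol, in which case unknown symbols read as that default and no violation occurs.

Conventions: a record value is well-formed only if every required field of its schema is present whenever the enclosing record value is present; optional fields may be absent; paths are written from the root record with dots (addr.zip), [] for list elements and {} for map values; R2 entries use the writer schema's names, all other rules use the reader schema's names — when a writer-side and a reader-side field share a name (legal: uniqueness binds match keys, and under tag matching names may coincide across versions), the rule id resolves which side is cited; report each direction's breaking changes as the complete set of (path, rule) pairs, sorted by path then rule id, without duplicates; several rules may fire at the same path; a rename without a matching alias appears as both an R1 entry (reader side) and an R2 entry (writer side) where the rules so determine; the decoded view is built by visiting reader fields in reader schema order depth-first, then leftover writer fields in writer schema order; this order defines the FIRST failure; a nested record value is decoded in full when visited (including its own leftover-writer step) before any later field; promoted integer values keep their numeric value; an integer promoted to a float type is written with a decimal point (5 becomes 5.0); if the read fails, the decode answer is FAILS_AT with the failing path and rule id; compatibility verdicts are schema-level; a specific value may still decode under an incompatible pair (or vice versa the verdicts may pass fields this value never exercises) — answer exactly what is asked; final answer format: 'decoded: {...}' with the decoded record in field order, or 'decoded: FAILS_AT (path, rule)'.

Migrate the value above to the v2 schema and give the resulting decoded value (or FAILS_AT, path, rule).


decoded: FAILS_AT (meta.verified, R3)

each type pair in User: writer, then reader
migrating the User value to v2:
  severity := "MID"
  meta.attempts := null (absent, optional -> null)
  read fails at meta.verified under R3
  => FAILS_AT (meta.verified, R3)
remaining User differences; none change what is asked:
  renamed field id to attempts in record Contact (alias id declared on the renamed field) -> triggers nothing under the printed rules; the User answer is the same either way


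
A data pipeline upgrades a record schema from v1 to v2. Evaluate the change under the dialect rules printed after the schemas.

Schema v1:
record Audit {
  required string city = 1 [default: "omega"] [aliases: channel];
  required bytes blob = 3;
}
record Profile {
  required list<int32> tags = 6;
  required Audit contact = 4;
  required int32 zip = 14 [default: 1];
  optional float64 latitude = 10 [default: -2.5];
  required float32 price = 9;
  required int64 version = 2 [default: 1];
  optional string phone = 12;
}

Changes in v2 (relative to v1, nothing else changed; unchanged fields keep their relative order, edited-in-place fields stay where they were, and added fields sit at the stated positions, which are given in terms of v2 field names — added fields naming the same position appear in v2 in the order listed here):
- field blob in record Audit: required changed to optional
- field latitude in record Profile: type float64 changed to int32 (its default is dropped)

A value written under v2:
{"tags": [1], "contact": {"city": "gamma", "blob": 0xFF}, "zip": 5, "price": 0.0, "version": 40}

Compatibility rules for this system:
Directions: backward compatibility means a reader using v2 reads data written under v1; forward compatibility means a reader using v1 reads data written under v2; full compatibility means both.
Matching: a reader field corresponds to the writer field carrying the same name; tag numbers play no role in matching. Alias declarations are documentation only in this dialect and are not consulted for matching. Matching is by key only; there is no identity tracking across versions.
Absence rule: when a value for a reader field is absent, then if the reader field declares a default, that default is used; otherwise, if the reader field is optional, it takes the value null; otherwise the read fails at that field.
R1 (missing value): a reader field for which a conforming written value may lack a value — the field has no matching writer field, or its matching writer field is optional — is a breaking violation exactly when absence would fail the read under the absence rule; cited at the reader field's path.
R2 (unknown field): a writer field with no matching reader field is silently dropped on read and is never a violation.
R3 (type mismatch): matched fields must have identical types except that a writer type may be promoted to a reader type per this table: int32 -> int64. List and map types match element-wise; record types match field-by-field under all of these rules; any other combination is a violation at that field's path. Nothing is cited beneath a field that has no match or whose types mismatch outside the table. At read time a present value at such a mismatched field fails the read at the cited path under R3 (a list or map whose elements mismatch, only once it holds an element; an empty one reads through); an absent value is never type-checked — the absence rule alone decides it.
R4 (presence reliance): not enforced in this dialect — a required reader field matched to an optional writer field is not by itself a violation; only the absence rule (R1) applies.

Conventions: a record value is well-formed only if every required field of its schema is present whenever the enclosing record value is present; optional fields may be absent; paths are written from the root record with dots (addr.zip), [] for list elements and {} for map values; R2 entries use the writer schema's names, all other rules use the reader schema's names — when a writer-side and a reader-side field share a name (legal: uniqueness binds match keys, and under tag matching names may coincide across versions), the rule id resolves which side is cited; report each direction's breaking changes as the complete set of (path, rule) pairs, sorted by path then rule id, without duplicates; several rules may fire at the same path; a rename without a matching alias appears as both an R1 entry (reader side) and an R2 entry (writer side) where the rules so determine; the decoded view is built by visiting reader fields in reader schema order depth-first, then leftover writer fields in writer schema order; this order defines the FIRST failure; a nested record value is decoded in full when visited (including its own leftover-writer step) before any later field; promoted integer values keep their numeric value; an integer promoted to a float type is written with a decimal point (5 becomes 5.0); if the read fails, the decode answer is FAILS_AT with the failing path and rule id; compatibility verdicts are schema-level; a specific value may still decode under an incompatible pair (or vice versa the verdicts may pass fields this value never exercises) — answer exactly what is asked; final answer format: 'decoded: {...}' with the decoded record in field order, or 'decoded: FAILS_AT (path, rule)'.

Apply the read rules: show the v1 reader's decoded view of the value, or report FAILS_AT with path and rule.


in Profile below, arrows point writer -> reader
decode (reader v1):
  tags := [1]
  contact.city := "gamma"
  contact.blob := 0xFF
  zip := 5
  latitude := -2.5 (absent -> default)
  price := 0.0
  version := 40
  phone := null (absent, optional -> null)
  => decoded: {"tags": [1], "contact": {"city": "gamma", "blob": 0xFF}, "zip": 5, "latitude": -2.5, "price": 0.0, "version": 40, "phone": null}
remaining Profile differences; none change what is asked:
  field blob in record Audit: required changed to optional -> affects the rule determinations only; this particular Profile value decodes identically
  field latitude in record Profile: type float64 changed to int32 (its default is dropped) -> affects the rule determinations only; this particular Profile value decodes identically

decoded: {"tags": [1], "contact": {"city": "gamma", "blob": 0xFF}, "zip": 5, "latitude": -2.5, "price": 0.0, "version": 40, "phone": null}


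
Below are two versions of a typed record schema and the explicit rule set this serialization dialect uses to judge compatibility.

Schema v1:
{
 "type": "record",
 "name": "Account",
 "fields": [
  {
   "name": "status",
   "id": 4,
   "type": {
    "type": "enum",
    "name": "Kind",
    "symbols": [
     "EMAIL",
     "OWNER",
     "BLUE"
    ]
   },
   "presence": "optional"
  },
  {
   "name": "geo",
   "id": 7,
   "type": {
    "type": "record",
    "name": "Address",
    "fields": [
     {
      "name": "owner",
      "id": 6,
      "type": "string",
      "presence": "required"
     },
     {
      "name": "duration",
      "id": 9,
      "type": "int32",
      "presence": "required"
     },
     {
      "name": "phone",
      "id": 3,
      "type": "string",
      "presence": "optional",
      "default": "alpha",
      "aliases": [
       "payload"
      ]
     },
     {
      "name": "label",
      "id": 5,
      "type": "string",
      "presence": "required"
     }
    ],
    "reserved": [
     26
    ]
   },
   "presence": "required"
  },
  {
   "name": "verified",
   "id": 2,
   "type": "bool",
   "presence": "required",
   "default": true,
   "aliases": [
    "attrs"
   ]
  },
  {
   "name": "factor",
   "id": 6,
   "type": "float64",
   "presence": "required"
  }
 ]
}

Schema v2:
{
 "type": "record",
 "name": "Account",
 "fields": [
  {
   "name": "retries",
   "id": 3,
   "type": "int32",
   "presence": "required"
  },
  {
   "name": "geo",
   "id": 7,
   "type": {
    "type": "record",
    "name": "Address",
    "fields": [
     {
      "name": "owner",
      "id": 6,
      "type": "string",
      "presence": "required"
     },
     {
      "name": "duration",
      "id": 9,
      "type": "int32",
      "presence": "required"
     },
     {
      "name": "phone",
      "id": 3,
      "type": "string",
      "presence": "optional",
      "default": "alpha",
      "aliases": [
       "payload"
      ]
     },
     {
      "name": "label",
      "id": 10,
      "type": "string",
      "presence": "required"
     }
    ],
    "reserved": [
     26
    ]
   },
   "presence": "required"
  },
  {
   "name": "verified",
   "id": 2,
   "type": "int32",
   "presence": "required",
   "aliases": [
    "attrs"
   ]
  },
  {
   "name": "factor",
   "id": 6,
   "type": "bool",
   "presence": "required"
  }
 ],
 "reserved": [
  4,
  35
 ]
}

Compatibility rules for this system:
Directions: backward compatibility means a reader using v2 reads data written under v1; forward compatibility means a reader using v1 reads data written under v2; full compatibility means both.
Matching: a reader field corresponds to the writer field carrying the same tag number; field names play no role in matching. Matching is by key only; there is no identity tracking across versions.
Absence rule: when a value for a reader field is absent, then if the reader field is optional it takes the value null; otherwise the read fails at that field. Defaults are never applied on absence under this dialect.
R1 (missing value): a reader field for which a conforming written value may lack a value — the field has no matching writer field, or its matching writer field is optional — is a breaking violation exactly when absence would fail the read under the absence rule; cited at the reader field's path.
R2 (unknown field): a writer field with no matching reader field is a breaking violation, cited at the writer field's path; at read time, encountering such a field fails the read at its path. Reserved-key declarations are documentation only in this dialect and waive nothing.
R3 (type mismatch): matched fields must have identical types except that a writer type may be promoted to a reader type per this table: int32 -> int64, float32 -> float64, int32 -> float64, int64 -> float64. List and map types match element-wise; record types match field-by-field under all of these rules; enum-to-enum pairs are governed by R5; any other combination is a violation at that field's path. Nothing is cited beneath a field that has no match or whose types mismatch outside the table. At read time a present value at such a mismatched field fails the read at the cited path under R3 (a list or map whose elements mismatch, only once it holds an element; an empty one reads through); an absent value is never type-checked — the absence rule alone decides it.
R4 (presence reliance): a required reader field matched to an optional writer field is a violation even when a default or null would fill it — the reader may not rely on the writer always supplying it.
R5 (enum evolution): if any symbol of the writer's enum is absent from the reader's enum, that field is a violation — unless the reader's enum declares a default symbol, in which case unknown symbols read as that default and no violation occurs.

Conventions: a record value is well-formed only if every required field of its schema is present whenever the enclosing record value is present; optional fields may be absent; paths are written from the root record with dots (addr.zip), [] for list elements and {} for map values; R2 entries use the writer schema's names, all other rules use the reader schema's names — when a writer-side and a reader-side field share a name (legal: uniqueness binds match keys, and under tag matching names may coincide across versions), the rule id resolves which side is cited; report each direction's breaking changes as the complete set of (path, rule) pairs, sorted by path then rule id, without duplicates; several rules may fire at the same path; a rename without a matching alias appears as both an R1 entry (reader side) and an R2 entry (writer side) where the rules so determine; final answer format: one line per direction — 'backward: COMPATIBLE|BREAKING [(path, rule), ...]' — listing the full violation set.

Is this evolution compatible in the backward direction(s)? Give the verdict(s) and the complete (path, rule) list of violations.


the writer's type comes first in each Account pair
backward pass over Account, reader schema v2, writer schema v1:
  retries has no writer counterpart
  geo: Address -> Address, writer required; from geo
  verified: bool -> int32, writer required; from verified
  factor: float64 -> bool, writer required; from factor
  writer status: unknown to reader
  geo.owner: string -> string, writer required; from geo.owner
  geo.duration: int32 -> int32, writer required; from geo.duration
  geo.phone: string -> string, writer optional; from geo.phone
  geo.label has no writer counterpart
  writer geo.label: unknown to reader
  rule R3 violated at factor
  rule R1 violated at geo.label
  rule R2 violated at geo.label
  rule R1 violated at retries
  rule R2 violated at status
  rule R3 violated at verified
  => backward: BREAKING (6)

backward: BREAKING [(factor, R3), (geo.label, R1), (geo.label, R2), (retries, R1), (status, R2), (verified, R3)]


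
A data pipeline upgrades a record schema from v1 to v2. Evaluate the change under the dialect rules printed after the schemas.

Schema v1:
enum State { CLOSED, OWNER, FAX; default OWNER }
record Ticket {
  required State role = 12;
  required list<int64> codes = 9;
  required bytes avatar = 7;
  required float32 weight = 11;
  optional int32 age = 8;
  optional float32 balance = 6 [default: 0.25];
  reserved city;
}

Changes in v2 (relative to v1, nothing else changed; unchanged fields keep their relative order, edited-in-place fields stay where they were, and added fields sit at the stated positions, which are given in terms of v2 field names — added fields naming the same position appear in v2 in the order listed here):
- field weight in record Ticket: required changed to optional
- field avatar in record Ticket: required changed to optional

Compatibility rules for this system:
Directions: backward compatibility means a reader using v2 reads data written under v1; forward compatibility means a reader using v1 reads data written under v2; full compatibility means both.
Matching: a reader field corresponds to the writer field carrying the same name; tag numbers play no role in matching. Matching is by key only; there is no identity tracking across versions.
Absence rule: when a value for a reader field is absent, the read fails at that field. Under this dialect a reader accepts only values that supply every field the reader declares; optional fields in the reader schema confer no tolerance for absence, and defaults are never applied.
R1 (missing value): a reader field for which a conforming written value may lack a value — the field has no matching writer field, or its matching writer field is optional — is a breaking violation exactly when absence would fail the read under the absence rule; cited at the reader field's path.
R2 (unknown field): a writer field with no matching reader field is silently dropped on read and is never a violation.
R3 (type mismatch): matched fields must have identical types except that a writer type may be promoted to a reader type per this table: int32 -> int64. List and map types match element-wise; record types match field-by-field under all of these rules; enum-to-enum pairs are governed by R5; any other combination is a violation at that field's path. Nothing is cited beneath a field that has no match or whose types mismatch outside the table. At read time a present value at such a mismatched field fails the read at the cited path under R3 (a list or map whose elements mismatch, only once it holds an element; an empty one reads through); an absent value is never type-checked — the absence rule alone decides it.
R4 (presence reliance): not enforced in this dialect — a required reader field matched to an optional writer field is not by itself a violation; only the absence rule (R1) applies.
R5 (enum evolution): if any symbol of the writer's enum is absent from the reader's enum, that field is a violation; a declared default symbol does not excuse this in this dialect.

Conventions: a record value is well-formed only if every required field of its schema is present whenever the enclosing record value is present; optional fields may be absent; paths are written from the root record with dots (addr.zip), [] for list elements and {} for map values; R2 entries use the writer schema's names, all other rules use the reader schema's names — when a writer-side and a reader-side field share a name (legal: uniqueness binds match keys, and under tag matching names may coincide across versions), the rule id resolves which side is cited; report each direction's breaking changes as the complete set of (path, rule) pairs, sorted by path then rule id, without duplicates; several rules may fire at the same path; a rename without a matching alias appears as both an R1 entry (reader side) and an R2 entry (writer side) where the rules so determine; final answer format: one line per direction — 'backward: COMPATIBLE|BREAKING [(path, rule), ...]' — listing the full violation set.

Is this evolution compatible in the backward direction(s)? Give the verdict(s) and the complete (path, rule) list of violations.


the writer's type comes first in each Ticket pair
checking backward for Ticket: reader v2 against writer v1:
  role: paired with writer role (State -> State; writer required)
  codes: paired with writer codes (list<int64> -> list<int64>; writer required)
  avatar: paired with writer avatar (bytes -> bytes; writer required)
  weight: paired with writer weight (float32 -> float32; writer required)
  age: paired with writer age (int32 -> int32; writer optional)
  balance: paired with writer balance (float32 -> float32; writer optional)
  R1 fires at age
  R1 fires at balance
  => backward: BREAKING (2)
the other Ticket changes do not affect what is asked:
  field weight in record Ticket: required changed to optional -> matters only for Ticket's forward compatibility — outside the asked direction
  field avatar in record Ticket: required changed to optional -> matters only for Ticket's forward compatibility — outside the asked direction

backward: BREAKING [(age, R1), (balance, R1)]


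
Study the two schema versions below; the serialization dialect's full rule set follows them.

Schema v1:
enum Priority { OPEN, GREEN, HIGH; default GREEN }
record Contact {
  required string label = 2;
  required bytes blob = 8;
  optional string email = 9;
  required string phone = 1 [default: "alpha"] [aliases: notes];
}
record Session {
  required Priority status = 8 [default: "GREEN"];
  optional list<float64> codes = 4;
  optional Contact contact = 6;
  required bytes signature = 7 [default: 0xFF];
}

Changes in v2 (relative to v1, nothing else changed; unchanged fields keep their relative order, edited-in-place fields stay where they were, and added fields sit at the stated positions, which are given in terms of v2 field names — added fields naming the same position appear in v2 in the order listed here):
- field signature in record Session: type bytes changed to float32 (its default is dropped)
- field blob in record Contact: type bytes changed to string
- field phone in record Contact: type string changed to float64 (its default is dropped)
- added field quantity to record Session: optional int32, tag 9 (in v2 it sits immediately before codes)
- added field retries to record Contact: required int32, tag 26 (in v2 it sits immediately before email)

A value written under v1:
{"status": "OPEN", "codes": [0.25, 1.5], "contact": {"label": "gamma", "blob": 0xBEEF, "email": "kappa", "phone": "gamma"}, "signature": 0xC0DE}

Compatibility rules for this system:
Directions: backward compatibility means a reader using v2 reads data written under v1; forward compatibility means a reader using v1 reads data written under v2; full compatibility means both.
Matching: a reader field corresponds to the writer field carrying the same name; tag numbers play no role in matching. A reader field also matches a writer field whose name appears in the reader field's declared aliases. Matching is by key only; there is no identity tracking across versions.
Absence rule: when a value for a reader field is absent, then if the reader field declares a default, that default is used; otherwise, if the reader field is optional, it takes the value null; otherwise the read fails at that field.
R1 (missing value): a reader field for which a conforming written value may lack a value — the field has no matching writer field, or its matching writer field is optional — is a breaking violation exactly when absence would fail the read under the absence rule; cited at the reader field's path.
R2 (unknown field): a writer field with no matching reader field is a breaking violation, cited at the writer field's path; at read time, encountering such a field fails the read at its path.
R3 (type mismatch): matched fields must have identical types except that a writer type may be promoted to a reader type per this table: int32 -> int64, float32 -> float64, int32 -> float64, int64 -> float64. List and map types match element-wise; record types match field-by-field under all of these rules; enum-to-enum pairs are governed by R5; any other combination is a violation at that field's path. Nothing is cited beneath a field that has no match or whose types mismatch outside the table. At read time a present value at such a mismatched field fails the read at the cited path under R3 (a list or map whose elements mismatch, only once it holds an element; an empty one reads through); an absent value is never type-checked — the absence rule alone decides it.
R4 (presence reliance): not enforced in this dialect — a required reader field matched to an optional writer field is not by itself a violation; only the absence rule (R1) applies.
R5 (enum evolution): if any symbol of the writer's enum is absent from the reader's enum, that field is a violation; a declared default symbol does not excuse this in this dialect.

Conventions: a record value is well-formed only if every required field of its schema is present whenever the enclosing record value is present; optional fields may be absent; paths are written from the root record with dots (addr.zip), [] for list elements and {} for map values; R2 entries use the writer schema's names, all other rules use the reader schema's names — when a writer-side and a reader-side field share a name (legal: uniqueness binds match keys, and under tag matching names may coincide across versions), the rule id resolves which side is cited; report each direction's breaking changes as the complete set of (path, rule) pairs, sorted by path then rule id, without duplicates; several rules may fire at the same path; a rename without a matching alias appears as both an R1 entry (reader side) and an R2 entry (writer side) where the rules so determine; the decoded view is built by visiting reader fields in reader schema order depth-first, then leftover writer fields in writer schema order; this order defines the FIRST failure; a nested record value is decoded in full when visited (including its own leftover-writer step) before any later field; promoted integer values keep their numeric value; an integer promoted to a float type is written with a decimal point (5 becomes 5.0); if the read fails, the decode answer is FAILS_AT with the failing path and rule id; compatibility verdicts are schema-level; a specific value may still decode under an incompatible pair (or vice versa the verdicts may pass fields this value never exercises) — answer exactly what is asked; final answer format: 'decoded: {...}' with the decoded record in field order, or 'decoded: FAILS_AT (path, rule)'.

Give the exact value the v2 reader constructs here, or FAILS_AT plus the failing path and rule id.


decoded: FAILS_AT (contact.blob, R3)

in Session below, arrows point writer -> reader
decode walk for Session under reader schema v2:
  status := "OPEN"
  quantity := null (missing; optional => null)
  codes := [0.25, 1.5]
  contact.label := "gamma"
  read fails at contact.blob under R3
  => FAILS_AT (contact.blob, R3)
checking off the Session differences that do not matter here:
  field signature in record Session: type bytes changed to float32 (its default is dropped) -> affects the rule determinations only; this particular Session value decodes identically
  field phone in record Contact: type string changed to float64 (its default is dropped) -> affects the rule determinations only; this particular Session value decodes identically
  added field retries to record Contact: required int32, tag 26 (in v2 it sits immediately before email) -> affects the rule determinations only; this particular Session value decodes identically
  added field quantity to record Session: optional int32, tag 9 (in v2 it sits immediately before codes) -> affects the rule determinations only; this particular Session value decodes identically
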